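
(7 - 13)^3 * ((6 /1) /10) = -648 /5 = -129.60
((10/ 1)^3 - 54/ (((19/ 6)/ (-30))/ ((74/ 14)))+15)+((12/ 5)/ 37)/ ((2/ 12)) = 91517051/ 24605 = 3719.45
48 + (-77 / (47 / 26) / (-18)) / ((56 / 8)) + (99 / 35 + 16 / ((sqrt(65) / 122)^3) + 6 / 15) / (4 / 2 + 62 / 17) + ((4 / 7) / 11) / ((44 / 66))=255292591 / 5211360 + 15434708* sqrt(65) / 12675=9866.63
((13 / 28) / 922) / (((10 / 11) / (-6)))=-429 / 129080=-0.00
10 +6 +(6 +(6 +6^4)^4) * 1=2873716601638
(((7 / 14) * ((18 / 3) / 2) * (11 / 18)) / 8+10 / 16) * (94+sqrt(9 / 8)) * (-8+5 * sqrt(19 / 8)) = -71 * (32 - 5 * sqrt(38)) * (3 * sqrt(2)+376) / 1536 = -20.70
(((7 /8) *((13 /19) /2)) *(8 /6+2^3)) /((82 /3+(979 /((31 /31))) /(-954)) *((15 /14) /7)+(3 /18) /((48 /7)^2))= 1905740928 /2749033487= 0.69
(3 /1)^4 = 81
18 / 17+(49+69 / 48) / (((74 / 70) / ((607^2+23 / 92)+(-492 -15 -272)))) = 706169584989 / 40256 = 17541971.01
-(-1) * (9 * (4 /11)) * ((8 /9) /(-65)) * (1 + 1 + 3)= -32 /143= -0.22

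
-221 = -221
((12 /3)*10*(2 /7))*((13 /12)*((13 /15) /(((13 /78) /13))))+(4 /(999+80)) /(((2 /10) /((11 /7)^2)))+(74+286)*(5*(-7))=-1865765012 /158613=-11763.00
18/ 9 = 2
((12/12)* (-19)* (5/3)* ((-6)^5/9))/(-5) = -5472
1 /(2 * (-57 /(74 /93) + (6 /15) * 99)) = -185 /11853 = -0.02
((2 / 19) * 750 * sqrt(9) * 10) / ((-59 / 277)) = -12465000 / 1121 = -11119.54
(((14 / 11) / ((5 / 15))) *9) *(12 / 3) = 1512 / 11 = 137.45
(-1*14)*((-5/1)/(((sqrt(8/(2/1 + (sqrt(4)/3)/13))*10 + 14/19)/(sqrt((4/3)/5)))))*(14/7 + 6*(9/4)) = 27.35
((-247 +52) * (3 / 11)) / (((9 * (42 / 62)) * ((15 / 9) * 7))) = -0.75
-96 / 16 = -6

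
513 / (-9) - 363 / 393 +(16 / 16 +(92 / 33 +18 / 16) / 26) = -51049525 / 899184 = -56.77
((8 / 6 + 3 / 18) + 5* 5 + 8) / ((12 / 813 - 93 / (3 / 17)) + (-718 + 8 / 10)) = -31165 / 1123914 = -0.03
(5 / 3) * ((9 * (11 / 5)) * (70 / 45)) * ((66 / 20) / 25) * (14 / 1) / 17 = 11858 / 2125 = 5.58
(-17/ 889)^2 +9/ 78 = 2378477/ 20548346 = 0.12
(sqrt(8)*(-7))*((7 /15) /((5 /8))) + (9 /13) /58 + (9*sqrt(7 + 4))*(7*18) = -784*sqrt(2) /75 + 9 /754 + 1134*sqrt(11) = 3746.28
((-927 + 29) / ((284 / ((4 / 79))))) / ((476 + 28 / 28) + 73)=-449 / 1542475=-0.00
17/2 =8.50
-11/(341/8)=-8/31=-0.26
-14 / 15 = -0.93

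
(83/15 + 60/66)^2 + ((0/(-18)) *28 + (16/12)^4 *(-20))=-5318279/245025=-21.71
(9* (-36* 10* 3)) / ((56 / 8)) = -9720 / 7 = -1388.57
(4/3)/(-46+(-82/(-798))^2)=-212268/7321565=-0.03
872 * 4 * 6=20928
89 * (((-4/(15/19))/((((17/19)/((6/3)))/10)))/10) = -257032/255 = -1007.97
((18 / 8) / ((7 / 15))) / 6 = 0.80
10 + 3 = 13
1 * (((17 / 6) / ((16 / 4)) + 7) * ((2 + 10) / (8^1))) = 185 / 16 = 11.56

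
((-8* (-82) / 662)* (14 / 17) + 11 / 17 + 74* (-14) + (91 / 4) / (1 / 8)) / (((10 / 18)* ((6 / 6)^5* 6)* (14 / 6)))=-8635005 / 78778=-109.61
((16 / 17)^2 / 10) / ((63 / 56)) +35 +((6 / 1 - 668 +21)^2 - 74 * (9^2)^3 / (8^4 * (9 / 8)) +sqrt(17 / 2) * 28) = 14 * sqrt(34) +1339641189559 / 3329280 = 402463.29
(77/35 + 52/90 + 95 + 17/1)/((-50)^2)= 1033/22500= 0.05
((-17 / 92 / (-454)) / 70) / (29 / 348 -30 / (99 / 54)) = -561 / 1570790060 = -0.00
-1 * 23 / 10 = -23 / 10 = -2.30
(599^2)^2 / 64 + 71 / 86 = 5535740779115 / 2752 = 2011533713.34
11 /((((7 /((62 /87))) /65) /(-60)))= -886600 /203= -4367.49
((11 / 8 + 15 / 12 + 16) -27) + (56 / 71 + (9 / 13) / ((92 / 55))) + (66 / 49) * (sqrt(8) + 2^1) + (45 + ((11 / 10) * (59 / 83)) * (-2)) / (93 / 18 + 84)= -7374628338317 / 1847640540200 + 132 * sqrt(2) / 49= -0.18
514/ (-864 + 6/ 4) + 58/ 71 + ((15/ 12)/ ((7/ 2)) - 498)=-497.42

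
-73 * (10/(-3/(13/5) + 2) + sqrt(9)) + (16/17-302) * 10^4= -563182283/187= -3011669.96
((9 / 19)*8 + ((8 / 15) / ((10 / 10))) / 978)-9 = -726089 / 139365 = -5.21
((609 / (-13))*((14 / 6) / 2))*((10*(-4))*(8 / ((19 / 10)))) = 2273600 / 247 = 9204.86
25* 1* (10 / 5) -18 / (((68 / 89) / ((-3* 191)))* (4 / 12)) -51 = 1376885 / 34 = 40496.62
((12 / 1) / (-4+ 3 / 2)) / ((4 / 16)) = -96 / 5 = -19.20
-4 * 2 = -8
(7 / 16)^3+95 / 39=402497 / 159744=2.52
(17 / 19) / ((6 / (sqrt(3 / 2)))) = 0.18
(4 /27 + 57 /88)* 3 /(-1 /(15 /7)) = -9455 /1848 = -5.12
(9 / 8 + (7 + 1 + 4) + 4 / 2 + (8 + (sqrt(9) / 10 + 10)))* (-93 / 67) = -124341 / 2680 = -46.40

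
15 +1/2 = 31/2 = 15.50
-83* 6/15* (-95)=3154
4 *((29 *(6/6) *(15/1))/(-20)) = -87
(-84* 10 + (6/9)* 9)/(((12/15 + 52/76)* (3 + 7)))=-2641/47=-56.19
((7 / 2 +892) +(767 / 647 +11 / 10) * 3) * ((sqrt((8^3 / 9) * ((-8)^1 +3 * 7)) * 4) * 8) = 498196992 * sqrt(26) / 3235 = 785260.03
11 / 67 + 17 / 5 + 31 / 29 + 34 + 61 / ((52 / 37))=41443447 / 505180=82.04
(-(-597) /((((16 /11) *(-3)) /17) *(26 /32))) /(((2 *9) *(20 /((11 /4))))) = -409343 /18720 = -21.87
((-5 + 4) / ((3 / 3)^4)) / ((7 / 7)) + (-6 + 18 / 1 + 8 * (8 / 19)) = 273 / 19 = 14.37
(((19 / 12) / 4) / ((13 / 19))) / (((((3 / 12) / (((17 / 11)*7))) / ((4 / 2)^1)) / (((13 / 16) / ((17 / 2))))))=2527 / 528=4.79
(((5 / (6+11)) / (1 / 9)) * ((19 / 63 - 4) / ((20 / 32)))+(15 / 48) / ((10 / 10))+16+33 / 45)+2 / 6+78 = 2276669 / 28560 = 79.72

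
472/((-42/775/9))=-548700/7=-78385.71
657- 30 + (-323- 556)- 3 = -255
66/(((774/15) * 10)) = 11/86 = 0.13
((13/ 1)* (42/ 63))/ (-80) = -0.11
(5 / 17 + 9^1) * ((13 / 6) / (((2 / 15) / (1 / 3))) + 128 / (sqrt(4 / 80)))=5135 / 102 + 40448 * sqrt(5) / 17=5370.61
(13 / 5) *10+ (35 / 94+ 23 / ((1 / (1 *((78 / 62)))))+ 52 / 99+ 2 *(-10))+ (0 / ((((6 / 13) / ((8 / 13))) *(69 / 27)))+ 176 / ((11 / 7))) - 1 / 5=147.63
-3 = -3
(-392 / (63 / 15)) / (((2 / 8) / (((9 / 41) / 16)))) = -210 / 41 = -5.12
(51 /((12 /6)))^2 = 2601 /4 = 650.25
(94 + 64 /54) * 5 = 12850 /27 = 475.93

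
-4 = -4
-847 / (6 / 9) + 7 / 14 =-1270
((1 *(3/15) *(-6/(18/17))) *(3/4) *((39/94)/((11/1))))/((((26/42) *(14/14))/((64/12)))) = -714/2585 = -0.28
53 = 53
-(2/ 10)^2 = -0.04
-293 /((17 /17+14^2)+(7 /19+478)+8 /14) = -38969 /89900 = -0.43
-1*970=-970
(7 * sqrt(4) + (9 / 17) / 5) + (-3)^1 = 944 / 85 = 11.11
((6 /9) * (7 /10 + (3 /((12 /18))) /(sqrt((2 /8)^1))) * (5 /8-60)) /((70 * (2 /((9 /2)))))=-5529 /448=-12.34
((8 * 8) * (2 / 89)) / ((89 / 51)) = 6528 / 7921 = 0.82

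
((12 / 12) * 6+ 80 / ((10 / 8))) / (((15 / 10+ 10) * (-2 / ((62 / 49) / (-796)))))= 155 / 32039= 0.00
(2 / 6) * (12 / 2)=2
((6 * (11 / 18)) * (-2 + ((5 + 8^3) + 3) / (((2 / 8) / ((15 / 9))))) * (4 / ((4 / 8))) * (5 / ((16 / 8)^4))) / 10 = 57167 / 18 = 3175.94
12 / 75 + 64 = 1604 / 25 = 64.16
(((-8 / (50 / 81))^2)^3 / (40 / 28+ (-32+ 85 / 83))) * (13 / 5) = -8737547423911907328 / 20955810546875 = -416951.06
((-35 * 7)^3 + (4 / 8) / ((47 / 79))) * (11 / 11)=-1382375671 / 94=-14706124.16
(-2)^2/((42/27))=18/7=2.57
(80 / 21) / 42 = 40 / 441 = 0.09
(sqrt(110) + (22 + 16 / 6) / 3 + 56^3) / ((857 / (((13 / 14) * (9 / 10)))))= 117 * sqrt(110) / 119980 + 10274017 / 59990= 171.27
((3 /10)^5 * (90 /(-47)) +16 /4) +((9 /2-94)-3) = -88.50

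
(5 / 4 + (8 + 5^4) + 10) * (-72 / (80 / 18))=-208737 / 20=-10436.85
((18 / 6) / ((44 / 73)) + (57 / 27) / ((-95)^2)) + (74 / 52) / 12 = 24922969 / 4890600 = 5.10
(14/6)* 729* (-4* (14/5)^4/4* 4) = -261382464/625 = -418211.94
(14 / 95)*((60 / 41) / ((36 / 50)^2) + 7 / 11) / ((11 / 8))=4717888 / 12724965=0.37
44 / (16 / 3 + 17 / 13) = 1716 / 259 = 6.63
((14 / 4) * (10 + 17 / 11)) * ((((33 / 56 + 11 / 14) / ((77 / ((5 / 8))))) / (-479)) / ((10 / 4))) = -127 / 337216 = -0.00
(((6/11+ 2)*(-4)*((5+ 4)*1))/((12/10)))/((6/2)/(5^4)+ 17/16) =-8400000/117403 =-71.55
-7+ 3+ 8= 4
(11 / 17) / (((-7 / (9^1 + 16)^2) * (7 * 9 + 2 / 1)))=-1375 / 1547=-0.89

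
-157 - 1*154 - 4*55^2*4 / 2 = -24511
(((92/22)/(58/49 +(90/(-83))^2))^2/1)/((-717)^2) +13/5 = 128244333048110160962/49324627560446613045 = 2.60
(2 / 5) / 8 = 1 / 20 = 0.05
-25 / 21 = -1.19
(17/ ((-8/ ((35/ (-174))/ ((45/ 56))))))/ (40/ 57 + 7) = 15827/ 229158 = 0.07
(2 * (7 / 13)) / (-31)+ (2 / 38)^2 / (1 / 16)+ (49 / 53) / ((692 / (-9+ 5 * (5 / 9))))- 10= -120038793494 / 12005402643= -10.00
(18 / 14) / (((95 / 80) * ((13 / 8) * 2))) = 576 / 1729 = 0.33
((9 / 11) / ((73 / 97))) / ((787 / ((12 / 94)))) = 5238 / 29702167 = 0.00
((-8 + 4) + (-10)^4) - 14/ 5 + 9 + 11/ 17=850242/ 85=10002.85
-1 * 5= -5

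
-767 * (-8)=6136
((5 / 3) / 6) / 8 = 5 / 144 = 0.03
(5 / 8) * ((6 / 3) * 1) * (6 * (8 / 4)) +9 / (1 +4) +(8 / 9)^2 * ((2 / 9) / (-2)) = 60916 / 3645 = 16.71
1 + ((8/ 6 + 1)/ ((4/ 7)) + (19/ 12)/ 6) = 385/ 72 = 5.35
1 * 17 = 17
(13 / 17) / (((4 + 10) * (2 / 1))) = 13 / 476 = 0.03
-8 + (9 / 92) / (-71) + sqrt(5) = -52265 / 6532 + sqrt(5) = -5.77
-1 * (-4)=4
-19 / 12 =-1.58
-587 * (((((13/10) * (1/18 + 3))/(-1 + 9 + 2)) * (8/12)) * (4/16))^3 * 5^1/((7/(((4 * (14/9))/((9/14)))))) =-1.18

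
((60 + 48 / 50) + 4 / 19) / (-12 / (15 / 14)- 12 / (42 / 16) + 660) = 50848 / 535515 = 0.09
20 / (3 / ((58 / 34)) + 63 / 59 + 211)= 0.09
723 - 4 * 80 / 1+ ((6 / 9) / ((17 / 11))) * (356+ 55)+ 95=11480 / 17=675.29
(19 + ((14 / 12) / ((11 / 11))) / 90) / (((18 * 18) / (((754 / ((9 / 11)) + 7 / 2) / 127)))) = 0.43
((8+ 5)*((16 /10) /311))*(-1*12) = -1248 /1555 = -0.80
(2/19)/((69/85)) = 170/1311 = 0.13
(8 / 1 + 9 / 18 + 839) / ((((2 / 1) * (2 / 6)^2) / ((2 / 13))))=15255 / 26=586.73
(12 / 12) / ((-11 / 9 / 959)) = -8631 / 11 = -784.64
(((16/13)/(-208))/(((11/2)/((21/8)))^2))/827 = -441/270581168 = -0.00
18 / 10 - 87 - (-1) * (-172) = -257.20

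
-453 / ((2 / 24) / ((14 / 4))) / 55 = -19026 / 55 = -345.93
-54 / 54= -1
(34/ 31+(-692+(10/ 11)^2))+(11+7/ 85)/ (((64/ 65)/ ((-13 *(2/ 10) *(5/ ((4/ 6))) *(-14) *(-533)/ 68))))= -3437712456033/ 138756992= -24775.06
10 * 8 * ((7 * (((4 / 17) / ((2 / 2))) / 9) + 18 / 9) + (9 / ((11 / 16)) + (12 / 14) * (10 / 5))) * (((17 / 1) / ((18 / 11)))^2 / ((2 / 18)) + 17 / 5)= 8262497192 / 6237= 1324755.04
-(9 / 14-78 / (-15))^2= -167281 / 4900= -34.14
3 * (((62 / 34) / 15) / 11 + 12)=33691 / 935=36.03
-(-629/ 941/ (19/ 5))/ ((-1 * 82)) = -3145/ 1466078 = -0.00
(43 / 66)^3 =79507 / 287496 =0.28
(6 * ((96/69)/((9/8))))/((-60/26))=-3328/1035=-3.22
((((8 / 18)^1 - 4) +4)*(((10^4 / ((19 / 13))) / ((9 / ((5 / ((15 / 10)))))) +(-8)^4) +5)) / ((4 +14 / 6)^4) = 13615252 / 7428297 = 1.83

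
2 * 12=24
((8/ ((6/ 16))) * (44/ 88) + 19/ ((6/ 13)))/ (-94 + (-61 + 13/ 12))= -622/ 1847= -0.34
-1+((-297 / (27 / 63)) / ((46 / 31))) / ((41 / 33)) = -376.90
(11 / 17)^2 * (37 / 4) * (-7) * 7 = -219373 / 1156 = -189.77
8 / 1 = 8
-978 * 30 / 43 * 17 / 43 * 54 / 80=-673353 / 3698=-182.09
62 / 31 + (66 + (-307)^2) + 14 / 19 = 1792037 / 19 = 94317.74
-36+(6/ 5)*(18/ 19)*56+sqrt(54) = 3*sqrt(6)+2628/ 95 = 35.01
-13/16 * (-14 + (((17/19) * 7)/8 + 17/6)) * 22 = 677105/3648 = 185.61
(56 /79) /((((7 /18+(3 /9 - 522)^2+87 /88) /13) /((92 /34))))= 420992 /4594613851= 0.00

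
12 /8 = 3 /2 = 1.50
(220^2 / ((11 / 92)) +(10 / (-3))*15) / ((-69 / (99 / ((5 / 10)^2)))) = -53427000 / 23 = -2322913.04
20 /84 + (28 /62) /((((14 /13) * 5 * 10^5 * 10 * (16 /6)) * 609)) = 179800000039 /755160000000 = 0.24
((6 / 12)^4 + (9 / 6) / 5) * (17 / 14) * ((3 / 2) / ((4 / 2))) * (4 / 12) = 493 / 4480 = 0.11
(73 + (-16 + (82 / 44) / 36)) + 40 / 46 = 1055095 / 18216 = 57.92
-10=-10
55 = 55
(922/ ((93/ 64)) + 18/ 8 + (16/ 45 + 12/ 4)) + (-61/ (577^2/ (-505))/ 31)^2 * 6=12272898159228923689/ 19173400559712180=640.10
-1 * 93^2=-8649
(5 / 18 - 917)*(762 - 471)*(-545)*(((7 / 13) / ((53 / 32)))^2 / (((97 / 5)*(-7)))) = -161155366400 / 1424163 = -113157.95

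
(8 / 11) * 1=0.73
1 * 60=60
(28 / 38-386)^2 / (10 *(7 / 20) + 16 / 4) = 7144320 / 361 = 19790.36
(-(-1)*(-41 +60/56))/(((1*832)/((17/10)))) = -731/8960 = -0.08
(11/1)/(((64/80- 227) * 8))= -55/9048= -0.01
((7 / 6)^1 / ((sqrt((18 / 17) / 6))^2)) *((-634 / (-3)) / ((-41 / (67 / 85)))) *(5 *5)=-743365 / 1107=-671.51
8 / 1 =8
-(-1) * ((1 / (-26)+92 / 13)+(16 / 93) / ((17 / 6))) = 97273 / 13702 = 7.10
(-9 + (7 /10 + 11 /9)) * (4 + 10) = -4459 /45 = -99.09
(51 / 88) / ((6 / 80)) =85 / 11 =7.73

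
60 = 60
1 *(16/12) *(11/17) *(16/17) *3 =2.44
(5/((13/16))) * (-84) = -516.92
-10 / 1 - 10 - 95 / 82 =-1735 / 82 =-21.16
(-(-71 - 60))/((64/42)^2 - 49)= -57771/20585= -2.81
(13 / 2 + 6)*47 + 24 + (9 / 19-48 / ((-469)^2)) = 5115191231 / 8358518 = 611.97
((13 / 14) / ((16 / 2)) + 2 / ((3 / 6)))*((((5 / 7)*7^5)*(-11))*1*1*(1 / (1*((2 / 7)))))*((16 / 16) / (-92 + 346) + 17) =-262929296245 / 8128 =-32348584.68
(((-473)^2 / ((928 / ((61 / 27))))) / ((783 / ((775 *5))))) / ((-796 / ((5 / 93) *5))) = -42648340625 / 46849809024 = -0.91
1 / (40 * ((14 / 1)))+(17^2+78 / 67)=10887027 / 37520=290.17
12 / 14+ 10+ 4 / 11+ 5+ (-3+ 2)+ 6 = 21.22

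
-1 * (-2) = 2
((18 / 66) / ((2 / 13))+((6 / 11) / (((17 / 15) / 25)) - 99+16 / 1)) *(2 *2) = -51758 / 187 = -276.78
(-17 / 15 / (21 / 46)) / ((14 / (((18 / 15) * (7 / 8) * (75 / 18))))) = -391 / 504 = -0.78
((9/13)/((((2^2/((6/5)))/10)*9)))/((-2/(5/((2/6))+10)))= -2.88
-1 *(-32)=32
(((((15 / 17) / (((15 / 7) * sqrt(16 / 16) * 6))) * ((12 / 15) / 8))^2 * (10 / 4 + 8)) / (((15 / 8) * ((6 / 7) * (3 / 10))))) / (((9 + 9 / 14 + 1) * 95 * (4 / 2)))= 16807 / 33135439500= 0.00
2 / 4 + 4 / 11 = 19 / 22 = 0.86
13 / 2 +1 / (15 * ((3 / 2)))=589 / 90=6.54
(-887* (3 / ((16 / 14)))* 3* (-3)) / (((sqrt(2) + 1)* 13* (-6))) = 55881 / 208-55881* sqrt(2) / 208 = -111.28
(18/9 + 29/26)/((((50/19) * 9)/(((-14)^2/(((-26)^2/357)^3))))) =381238576047/100397627200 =3.80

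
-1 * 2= -2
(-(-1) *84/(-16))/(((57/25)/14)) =-1225/38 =-32.24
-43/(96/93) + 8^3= 15051/32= 470.34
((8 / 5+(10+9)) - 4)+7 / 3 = 284 / 15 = 18.93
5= 5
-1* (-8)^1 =8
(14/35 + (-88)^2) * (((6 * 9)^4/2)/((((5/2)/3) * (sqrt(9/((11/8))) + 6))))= 4616587264.72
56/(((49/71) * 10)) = 284/35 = 8.11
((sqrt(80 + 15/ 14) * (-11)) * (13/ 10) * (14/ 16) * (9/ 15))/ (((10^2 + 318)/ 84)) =-819 * sqrt(15890)/ 7600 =-13.58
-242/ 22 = -11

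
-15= -15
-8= -8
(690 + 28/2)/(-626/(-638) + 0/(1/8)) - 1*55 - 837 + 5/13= -708495/4069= -174.12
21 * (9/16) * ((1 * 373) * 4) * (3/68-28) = -134014797/272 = -492701.46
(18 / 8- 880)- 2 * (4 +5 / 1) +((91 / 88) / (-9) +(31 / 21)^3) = -727479617 / 814968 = -892.65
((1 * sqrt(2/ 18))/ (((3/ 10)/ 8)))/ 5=16/ 9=1.78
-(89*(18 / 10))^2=-641601 / 25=-25664.04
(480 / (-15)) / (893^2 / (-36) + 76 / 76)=1152 / 797413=0.00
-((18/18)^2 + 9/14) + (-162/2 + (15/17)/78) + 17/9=-1124180/13923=-80.74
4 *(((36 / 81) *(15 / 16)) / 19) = 5 / 57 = 0.09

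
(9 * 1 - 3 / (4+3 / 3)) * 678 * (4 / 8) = 14238 / 5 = 2847.60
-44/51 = -0.86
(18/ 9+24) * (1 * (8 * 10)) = 2080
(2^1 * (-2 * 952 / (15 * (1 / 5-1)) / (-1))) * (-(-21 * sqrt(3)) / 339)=-6664 * sqrt(3) / 339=-34.05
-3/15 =-1/5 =-0.20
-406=-406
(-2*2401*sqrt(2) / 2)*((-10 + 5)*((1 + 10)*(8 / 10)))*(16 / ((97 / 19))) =32115776*sqrt(2) / 97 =468232.64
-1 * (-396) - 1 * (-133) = 529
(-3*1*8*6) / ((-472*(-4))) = -9 / 118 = -0.08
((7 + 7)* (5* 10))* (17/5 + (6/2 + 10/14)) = 4980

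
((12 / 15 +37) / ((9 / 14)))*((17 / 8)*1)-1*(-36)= 160.95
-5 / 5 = -1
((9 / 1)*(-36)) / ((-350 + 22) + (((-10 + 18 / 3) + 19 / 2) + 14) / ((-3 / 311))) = 648 / 4699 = 0.14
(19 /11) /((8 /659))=142.28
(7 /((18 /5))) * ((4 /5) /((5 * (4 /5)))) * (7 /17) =49 /306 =0.16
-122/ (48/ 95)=-5795/ 24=-241.46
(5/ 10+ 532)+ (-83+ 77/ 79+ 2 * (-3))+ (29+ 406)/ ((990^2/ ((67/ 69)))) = 158307963707/ 356168340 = 444.48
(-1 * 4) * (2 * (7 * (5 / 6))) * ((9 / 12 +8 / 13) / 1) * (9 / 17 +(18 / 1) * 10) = -2542155 / 221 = -11502.96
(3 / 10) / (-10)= -3 / 100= -0.03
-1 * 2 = -2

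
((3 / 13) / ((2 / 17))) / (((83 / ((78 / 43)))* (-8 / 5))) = -765 / 28552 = -0.03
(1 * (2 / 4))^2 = 1 / 4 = 0.25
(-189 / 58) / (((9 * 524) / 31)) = -651 / 30392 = -0.02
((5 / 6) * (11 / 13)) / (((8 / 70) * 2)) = 1925 / 624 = 3.08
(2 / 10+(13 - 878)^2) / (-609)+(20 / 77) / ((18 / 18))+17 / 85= -13712329 / 11165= -1228.15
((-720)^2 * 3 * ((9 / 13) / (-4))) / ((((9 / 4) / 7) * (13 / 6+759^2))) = -65318400 / 44934487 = -1.45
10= 10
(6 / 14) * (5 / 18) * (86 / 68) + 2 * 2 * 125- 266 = 334367 / 1428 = 234.15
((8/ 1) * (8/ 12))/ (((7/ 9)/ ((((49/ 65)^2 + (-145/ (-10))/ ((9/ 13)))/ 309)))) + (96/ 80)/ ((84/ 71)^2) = 2049177569/ 1535297400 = 1.33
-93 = -93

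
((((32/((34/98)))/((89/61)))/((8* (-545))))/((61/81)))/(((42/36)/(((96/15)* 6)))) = -2612736/4122925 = -0.63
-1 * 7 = -7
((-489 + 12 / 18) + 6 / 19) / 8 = -27817 / 456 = -61.00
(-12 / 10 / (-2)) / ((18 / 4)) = 2 / 15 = 0.13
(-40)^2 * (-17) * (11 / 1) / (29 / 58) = -598400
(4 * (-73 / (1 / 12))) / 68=-51.53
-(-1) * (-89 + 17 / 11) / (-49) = 962 / 539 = 1.78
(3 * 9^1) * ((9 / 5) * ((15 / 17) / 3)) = 243 / 17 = 14.29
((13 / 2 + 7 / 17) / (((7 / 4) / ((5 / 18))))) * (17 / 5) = 235 / 63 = 3.73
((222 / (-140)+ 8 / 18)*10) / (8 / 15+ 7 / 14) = -7190 / 651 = -11.04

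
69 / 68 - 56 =-54.99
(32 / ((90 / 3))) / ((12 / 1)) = 4 / 45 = 0.09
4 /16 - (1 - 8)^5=67229 /4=16807.25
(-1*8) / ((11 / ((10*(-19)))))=1520 / 11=138.18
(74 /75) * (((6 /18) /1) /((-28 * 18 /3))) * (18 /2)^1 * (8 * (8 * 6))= -1184 /175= -6.77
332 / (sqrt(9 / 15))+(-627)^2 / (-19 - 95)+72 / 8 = -6879 / 2+332* sqrt(15) / 3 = -3010.89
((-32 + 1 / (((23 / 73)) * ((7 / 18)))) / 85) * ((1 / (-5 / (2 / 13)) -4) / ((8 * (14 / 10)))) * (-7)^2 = 251389 / 50830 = 4.95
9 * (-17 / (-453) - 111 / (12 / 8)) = -100515 / 151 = -665.66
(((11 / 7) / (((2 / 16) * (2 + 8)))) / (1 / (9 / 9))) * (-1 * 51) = -2244 / 35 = -64.11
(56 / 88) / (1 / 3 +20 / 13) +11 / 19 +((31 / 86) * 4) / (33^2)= 59769134 / 64949049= 0.92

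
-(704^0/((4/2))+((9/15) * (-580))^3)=84288383/2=42144191.50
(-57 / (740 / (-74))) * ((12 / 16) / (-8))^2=513 / 10240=0.05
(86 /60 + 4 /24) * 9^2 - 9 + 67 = 938 /5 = 187.60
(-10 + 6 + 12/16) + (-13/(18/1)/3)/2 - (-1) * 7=98/27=3.63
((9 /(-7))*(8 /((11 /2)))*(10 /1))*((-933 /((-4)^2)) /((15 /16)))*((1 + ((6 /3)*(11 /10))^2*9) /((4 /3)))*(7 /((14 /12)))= 233249.03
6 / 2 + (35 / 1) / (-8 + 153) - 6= -80 / 29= -2.76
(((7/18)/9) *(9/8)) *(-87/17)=-203/816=-0.25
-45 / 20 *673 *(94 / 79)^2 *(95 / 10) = -254218347 / 12482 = -20366.80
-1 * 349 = -349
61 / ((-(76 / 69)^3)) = -20039049 / 438976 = -45.65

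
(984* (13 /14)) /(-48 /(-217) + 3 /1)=66092 /233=283.66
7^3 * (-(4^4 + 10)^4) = -1717199156848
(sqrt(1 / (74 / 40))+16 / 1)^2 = 64* sqrt(185) / 37+9492 / 37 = 280.07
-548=-548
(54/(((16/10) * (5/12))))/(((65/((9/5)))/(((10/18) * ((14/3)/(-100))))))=-189/3250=-0.06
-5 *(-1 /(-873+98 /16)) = -8 /1387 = -0.01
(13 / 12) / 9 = 13 / 108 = 0.12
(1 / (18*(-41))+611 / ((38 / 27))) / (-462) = -3043687 / 3239082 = -0.94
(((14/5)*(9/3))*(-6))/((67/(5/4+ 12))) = -3339/335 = -9.97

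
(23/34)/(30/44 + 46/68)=253/508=0.50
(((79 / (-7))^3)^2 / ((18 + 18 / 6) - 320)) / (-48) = 143.97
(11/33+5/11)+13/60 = 1.00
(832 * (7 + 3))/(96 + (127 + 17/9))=37.00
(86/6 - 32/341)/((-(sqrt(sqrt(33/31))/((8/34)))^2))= -0.76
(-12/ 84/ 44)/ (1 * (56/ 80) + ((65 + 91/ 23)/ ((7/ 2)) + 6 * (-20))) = 115/ 3527766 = 0.00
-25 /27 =-0.93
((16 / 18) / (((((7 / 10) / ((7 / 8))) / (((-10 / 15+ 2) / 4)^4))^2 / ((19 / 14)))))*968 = 114950 / 413343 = 0.28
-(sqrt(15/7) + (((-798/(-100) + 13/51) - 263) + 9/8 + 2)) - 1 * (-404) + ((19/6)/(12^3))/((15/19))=8667068269/13219200 - sqrt(105)/7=654.18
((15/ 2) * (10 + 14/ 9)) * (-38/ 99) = -9880/ 297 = -33.27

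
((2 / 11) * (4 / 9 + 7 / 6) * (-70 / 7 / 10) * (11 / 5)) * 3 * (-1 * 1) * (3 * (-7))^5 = -39479643 / 5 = -7895928.60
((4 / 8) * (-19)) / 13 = -0.73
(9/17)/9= 1/17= 0.06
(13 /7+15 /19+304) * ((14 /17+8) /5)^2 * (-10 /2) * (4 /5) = -3819.82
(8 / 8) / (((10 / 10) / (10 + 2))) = 12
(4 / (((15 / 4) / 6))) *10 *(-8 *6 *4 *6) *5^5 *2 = -460800000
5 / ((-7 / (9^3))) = -3645 / 7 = -520.71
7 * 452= 3164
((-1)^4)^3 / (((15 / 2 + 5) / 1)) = 0.08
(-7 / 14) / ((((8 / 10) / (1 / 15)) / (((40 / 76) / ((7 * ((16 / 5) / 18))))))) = -75 / 4256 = -0.02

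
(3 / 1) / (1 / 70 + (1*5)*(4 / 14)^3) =10290 / 449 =22.92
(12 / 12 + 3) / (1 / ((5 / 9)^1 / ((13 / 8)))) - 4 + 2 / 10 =-1423 / 585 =-2.43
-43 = -43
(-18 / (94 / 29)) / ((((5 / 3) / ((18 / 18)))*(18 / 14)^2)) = -1421 / 705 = -2.02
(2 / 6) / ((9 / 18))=0.67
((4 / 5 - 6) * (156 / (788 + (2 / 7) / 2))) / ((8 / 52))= -61516 / 9195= -6.69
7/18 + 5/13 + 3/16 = 0.96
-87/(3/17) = -493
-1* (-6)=6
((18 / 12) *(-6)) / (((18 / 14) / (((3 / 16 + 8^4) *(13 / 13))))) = -458773 / 16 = -28673.31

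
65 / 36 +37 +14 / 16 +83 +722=60817 / 72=844.68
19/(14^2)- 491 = -490.90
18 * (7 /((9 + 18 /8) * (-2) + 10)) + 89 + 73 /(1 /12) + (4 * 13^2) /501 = 11977273 /12525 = 956.27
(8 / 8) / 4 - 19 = -75 / 4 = -18.75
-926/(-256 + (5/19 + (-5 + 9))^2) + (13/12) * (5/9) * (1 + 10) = 97489213/9272340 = 10.51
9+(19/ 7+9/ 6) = 185/ 14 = 13.21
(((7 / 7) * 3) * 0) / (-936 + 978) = 0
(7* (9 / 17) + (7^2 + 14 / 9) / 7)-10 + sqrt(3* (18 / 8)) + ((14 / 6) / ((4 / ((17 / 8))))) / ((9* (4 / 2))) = 29287 / 29376 + 3* sqrt(3) / 2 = 3.60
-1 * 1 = -1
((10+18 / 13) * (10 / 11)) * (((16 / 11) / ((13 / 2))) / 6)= 23680 / 61347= 0.39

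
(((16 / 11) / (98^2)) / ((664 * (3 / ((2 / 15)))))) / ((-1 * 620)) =-1 / 61159952700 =-0.00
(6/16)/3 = 1/8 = 0.12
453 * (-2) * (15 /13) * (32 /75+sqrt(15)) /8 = -6795 * sqrt(15) /52 - 3624 /65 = -561.85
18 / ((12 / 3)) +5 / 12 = 59 / 12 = 4.92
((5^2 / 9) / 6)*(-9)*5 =-125 / 6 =-20.83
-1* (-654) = 654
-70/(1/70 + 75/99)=-161700/1783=-90.69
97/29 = 3.34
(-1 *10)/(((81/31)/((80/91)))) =-24800/7371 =-3.36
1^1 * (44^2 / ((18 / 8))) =7744 / 9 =860.44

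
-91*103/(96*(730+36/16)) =-9373/70296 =-0.13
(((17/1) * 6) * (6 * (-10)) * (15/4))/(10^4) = -459/200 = -2.30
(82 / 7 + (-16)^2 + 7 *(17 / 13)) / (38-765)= -25195 / 66157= -0.38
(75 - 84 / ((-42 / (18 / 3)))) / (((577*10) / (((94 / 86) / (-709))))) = -4089 / 175909990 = -0.00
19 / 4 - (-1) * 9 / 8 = 47 / 8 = 5.88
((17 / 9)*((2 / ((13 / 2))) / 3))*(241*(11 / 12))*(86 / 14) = 1937881 / 7371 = 262.91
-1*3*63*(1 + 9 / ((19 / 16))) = -30807 / 19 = -1621.42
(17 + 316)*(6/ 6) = 333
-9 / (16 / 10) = -45 / 8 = -5.62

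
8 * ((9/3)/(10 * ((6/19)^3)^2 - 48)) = -47045881/94072322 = -0.50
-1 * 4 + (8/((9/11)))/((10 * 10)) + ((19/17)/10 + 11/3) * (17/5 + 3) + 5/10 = 31793/1530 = 20.78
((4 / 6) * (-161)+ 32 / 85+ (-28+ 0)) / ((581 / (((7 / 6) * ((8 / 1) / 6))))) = -68828 / 190485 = -0.36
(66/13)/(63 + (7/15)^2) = 7425/92456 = 0.08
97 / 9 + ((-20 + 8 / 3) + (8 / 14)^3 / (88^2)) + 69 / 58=-116249381 / 21664566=-5.37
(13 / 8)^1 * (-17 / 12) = -221 / 96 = -2.30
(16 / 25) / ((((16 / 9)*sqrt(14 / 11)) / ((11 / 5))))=99*sqrt(154) / 1750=0.70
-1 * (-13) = 13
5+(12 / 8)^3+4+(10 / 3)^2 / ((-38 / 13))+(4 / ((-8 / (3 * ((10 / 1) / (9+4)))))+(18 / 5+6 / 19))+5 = 1452577 / 88920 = 16.34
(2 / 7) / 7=0.04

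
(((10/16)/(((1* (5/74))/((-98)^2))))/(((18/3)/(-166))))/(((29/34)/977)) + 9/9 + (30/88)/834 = -2996007729716677/1064184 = -2815309880.36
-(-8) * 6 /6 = 8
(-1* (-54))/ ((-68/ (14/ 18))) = -21/ 34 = -0.62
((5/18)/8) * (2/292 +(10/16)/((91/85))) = 52315/2550912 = 0.02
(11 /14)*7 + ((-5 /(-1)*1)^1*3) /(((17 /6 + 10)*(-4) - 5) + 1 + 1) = 1703 /326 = 5.22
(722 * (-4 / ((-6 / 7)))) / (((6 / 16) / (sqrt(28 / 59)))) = 161728 * sqrt(413) / 531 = 6189.64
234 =234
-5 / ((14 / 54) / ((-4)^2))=-2160 / 7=-308.57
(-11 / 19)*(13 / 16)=-143 / 304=-0.47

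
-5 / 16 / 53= -5 / 848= -0.01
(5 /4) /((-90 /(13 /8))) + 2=1139 /576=1.98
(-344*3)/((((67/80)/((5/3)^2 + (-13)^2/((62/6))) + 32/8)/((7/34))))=-90733440/1726853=-52.54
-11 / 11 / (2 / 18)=-9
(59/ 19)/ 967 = 59/ 18373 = 0.00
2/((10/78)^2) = 3042/25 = 121.68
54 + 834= 888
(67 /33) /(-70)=-67 /2310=-0.03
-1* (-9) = 9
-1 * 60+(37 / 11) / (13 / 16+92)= -59.96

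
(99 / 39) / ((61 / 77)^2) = 195657 / 48373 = 4.04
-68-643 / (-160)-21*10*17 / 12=-57837 / 160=-361.48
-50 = -50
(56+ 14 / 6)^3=5359375 / 27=198495.37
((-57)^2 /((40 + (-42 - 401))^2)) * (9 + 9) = 58482 /162409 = 0.36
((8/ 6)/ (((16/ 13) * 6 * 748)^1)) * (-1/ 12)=-13/ 646272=-0.00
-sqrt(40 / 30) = -2 * sqrt(3) / 3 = -1.15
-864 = -864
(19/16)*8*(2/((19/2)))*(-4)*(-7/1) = 56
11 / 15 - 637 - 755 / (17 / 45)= -671873 / 255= -2634.80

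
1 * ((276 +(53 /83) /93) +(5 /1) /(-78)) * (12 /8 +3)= 166140171 /133796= 1241.74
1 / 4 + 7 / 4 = 2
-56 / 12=-14 / 3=-4.67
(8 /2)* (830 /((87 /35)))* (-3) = -116200 /29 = -4006.90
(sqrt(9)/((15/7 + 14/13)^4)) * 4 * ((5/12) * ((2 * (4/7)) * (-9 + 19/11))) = -31348553600/81070558811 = -0.39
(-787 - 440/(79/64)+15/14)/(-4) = 1263477/4424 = 285.60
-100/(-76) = 25/19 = 1.32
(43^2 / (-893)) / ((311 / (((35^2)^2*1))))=-2774655625 / 277723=-9990.73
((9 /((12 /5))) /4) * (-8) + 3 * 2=-3 /2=-1.50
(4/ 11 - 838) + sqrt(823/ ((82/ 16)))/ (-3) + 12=-9082/ 11 - 2* sqrt(67486)/ 123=-829.86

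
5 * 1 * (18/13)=90/13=6.92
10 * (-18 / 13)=-180 / 13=-13.85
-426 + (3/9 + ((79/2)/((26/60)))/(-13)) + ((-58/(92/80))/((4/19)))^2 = 15276525028/268203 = 56958.81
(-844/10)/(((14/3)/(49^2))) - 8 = -217159/5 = -43431.80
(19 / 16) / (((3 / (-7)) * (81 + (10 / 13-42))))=-1729 / 24816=-0.07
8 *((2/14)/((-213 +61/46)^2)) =16928/663664183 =0.00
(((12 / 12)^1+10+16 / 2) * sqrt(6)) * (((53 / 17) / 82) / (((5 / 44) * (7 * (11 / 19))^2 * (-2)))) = -363527 * sqrt(6) / 1878415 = -0.47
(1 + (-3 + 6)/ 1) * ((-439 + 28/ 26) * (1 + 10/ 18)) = -318808/ 117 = -2724.85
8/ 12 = 2/ 3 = 0.67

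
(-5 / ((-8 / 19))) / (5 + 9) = 95 / 112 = 0.85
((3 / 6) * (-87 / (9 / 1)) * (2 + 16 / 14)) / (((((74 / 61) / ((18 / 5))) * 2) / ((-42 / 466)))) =175131 / 86210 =2.03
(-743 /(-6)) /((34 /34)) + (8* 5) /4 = 803 /6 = 133.83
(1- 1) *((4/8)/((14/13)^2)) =0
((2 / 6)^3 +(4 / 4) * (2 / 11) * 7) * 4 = 1556 / 297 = 5.24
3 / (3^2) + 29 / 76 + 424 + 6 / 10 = 484859 / 1140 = 425.31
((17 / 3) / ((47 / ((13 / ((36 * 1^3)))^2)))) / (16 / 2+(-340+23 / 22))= -31603 / 665250408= -0.00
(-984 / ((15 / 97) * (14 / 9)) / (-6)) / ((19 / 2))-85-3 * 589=-1183856 / 665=-1780.23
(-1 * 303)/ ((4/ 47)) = -14241/ 4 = -3560.25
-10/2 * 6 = -30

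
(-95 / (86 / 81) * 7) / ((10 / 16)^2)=-344736 / 215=-1603.42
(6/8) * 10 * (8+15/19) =2505/38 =65.92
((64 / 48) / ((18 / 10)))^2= 400 / 729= 0.55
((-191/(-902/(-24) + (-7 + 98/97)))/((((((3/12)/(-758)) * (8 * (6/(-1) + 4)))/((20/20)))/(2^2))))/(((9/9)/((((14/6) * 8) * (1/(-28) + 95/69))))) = -291092963248/2537475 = -114717.57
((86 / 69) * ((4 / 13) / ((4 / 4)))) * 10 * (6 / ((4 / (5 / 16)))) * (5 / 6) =5375 / 3588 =1.50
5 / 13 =0.38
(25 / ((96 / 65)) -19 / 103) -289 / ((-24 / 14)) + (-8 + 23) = 1980823 / 9888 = 200.33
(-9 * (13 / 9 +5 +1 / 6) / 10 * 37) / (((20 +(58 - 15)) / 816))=-42772 / 15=-2851.47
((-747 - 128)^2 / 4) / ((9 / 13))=9953125 / 36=276475.69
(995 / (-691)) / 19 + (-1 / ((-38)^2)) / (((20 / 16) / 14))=-104199 / 1247255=-0.08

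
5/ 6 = 0.83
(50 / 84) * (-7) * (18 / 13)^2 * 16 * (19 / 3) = -136800 / 169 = -809.47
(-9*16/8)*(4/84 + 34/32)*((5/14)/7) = -5595/5488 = -1.02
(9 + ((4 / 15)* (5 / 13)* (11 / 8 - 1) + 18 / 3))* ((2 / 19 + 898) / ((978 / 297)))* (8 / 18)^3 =43491712 / 120783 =360.08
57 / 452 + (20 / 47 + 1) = 32963 / 21244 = 1.55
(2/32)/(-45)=-1/720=-0.00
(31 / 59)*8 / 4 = 62 / 59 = 1.05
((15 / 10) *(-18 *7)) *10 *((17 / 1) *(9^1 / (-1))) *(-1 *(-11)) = 3180870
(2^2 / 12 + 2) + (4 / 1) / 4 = 10 / 3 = 3.33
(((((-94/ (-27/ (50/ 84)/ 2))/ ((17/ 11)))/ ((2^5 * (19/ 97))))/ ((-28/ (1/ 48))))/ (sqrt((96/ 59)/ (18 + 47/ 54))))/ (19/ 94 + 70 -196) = 0.00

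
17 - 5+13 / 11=145 / 11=13.18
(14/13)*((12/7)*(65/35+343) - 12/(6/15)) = 604.35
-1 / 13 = -0.08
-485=-485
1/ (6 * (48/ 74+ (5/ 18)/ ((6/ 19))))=666/ 6107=0.11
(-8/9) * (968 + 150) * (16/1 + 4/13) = -145856/9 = -16206.22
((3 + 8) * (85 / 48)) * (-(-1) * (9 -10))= -935 / 48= -19.48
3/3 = 1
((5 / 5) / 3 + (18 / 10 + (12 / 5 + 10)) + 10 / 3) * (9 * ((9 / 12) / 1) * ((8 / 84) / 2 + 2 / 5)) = 9447 / 175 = 53.98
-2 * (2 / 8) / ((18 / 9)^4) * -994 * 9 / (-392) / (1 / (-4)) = 639 / 224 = 2.85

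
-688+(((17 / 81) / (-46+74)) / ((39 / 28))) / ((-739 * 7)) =-11242956833 / 16341507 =-688.00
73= 73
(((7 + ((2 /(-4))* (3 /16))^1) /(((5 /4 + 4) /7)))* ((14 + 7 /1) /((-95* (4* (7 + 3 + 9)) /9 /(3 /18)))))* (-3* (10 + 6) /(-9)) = -1547 /7220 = -0.21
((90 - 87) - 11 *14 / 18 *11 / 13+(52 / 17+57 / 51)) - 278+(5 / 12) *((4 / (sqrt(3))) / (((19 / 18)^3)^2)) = -553067 / 1989+18895680 *sqrt(3) / 47045881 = -277.37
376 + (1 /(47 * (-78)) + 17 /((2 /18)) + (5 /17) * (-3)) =32913331 /62322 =528.12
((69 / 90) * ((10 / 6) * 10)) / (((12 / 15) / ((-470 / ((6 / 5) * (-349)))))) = 17.92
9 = 9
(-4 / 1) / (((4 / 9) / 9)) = -81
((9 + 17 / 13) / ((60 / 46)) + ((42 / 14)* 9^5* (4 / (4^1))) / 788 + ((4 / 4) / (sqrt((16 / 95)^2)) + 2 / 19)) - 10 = 228.75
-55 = -55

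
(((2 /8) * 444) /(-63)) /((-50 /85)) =629 /210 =3.00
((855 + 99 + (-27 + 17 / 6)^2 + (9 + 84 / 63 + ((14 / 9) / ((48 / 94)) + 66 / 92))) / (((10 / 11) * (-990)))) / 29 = -1927739 / 32416200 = -0.06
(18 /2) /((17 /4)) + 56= 988 /17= 58.12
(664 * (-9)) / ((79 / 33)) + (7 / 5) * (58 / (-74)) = -2497.40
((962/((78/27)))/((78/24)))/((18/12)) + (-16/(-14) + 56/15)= 99896/1365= 73.18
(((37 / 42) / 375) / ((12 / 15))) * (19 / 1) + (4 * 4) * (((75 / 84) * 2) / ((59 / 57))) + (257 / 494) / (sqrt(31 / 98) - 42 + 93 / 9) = 236197777304371 / 8544805378200 - 16191 * sqrt(62) / 436780474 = 27.64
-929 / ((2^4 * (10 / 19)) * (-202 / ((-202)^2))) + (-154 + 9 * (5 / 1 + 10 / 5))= 1775471 / 80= 22193.39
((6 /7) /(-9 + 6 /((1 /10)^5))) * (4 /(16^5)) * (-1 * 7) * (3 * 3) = -9 /26214006784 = -0.00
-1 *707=-707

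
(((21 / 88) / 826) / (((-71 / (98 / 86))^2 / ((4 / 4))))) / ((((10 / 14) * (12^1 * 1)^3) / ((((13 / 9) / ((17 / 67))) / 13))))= 1126069 / 42648347348259840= 0.00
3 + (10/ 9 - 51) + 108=550/ 9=61.11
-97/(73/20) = -1940/73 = -26.58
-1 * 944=-944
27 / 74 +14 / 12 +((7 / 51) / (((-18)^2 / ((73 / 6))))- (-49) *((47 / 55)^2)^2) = 928695937941907 / 33567493905000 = 27.67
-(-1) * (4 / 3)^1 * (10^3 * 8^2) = 256000 / 3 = 85333.33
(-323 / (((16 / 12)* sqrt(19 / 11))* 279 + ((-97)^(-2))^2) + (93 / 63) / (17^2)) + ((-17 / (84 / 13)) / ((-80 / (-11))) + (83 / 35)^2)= 1475516012580844670758501726243 / 280142184365037350617143019200 - 941714670965958125916* sqrt(209) / 20606932799960966049445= 4.61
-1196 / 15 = -79.73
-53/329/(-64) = 0.00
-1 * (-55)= 55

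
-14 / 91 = -2 / 13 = -0.15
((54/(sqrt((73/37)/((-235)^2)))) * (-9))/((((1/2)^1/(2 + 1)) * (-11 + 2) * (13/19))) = 1446660 * sqrt(2701)/949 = 79225.06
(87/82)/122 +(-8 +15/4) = -21215/5002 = -4.24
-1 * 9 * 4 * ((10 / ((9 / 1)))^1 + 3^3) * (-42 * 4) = 170016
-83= -83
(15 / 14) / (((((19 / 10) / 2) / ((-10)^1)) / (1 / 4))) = -375 / 133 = -2.82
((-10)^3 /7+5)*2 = -1930 /7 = -275.71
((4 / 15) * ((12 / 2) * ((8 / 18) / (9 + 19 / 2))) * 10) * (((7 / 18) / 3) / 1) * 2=896 / 8991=0.10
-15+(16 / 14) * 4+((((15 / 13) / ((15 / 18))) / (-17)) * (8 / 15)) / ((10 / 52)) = -31697 / 2975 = -10.65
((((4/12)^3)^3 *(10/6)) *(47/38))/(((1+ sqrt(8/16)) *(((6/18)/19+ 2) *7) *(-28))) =-47/88730964+ 47 *sqrt(2)/177461928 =-0.00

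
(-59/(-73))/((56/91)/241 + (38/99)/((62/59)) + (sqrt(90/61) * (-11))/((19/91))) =-44460820326363788061 * sqrt(610)/86943216549304364879315 -1262320851389267241/17388643309860872975863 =-0.01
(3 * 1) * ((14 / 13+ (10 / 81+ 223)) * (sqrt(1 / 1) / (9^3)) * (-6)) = -472166 / 85293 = -5.54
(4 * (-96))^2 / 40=18432 / 5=3686.40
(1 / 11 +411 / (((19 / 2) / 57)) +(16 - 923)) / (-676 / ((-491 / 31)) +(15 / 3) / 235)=395770550 / 10839653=36.51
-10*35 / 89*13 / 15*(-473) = 430430 / 267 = 1612.10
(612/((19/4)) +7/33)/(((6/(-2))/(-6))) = 161834/627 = 258.11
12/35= 0.34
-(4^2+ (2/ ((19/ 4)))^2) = -5840/ 361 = -16.18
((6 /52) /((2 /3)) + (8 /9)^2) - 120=-119.04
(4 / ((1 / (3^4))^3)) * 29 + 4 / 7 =431530096 / 7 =61647156.57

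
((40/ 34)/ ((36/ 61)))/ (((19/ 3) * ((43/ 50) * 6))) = 7625/ 125001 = 0.06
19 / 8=2.38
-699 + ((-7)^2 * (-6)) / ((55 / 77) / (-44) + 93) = -20109213 / 28639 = -702.16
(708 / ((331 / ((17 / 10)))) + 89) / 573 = 153313 / 948315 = 0.16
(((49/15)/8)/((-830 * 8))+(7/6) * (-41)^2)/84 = 223236793/9561600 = 23.35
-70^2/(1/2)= -9800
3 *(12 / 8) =9 / 2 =4.50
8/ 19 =0.42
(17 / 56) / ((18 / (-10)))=-85 / 504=-0.17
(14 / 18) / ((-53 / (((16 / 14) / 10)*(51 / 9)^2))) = -1156 / 21465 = -0.05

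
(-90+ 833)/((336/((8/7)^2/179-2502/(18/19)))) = -17210961221/2947056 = -5840.05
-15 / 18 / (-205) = 1 / 246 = 0.00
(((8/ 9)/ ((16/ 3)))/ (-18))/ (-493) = 0.00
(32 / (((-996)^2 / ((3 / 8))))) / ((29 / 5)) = 5 / 2397372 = 0.00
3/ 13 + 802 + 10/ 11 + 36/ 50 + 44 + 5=3048974/ 3575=852.86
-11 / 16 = -0.69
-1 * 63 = -63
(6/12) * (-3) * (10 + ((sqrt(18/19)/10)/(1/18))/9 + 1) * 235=-7755/2 - 423 * sqrt(38)/38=-3946.12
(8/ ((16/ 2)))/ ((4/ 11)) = 11/ 4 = 2.75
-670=-670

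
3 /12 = 0.25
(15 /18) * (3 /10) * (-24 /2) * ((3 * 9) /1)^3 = -59049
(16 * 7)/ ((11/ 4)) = 448/ 11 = 40.73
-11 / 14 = -0.79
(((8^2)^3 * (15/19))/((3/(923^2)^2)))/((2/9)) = 4280842446024867840/19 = 225307497159203570.53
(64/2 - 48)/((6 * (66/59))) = -236/99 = -2.38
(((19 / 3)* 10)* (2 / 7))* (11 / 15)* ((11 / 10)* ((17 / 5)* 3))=78166 / 525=148.89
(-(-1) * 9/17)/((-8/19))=-171/136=-1.26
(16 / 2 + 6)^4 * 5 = 192080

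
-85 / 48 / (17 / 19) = -95 / 48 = -1.98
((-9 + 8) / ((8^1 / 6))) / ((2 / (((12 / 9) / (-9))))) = 1 / 18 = 0.06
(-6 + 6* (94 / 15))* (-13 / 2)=-1027 / 5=-205.40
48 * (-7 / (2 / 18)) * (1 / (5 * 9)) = -336 / 5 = -67.20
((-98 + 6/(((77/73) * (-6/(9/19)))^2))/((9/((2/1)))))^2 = 175869889306770481/371075535949041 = 473.95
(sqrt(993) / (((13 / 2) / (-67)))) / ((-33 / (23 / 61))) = 3082 *sqrt(993) / 26169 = 3.71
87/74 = 1.18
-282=-282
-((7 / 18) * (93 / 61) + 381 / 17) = -143135 / 6222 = -23.00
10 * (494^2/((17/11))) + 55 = 26844895/17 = 1579111.47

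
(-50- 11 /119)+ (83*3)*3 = 82932 /119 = 696.91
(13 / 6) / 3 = 13 / 18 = 0.72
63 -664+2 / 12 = -3605 / 6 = -600.83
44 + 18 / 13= 590 / 13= 45.38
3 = 3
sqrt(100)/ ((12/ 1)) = 0.83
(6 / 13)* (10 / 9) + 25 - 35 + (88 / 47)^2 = -515314 / 86151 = -5.98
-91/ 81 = -1.12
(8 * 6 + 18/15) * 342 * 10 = 168264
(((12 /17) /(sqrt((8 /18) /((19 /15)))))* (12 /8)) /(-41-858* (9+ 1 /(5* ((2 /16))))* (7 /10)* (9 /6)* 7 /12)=-360* sqrt(285) /19079321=-0.00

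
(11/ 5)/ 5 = 11/ 25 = 0.44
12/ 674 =6/ 337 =0.02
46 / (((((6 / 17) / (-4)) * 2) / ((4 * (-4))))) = 12512 / 3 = 4170.67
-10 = -10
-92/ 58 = -46/ 29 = -1.59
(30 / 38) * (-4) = -60 / 19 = -3.16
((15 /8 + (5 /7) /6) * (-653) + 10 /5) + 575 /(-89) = -19535891 /14952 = -1306.57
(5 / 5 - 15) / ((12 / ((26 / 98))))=-13 / 42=-0.31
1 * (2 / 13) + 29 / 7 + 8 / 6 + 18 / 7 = 2239 / 273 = 8.20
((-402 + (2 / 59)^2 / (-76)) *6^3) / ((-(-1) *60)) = -478581822 / 330695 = -1447.20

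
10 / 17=0.59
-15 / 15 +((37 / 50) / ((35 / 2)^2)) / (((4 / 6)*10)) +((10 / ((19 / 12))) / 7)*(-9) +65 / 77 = -529701801 / 64006250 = -8.28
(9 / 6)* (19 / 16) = 57 / 32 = 1.78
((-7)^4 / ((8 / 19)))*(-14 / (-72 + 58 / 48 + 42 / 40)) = 9579990 / 8369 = 1144.70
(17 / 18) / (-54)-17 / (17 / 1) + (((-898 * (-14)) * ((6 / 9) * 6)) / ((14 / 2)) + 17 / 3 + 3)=6990283 / 972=7191.65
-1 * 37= -37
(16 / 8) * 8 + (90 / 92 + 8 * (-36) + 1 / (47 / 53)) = -583511 / 2162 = -269.89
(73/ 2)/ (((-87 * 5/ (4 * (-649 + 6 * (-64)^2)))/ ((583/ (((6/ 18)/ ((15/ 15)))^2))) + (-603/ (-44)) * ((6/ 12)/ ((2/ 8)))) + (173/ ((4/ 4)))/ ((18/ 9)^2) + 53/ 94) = 143581596213/ 280172616881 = 0.51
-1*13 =-13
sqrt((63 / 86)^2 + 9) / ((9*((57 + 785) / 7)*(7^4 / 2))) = 0.00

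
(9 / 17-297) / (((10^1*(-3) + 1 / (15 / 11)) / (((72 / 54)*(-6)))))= -604800 / 7463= -81.04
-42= -42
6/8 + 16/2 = 35/4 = 8.75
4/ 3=1.33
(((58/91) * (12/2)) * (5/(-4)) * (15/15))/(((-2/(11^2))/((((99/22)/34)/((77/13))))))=6.46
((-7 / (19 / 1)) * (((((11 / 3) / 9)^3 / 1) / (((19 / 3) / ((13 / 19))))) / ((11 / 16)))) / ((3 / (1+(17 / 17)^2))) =-352352 / 135005697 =-0.00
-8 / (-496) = 0.02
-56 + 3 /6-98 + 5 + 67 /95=-28081 /190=-147.79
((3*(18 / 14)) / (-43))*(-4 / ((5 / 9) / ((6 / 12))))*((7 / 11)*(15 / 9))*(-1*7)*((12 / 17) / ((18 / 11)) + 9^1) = -181818 / 8041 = -22.61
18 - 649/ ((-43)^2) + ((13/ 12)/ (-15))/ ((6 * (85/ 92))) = 748374499/ 42434550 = 17.64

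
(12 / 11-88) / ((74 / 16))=-7648 / 407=-18.79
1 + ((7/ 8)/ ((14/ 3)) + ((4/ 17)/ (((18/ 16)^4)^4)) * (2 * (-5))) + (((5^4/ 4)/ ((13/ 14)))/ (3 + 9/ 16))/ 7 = 943376058314536146341/ 124493308367822085744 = 7.58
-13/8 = -1.62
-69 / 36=-23 / 12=-1.92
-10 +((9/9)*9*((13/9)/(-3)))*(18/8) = -79/4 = -19.75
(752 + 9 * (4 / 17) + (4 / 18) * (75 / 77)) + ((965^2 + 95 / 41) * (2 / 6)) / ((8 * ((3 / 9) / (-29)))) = -543389719750 / 161007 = -3374944.69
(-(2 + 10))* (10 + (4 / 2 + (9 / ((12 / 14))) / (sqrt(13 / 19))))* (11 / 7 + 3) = -576* sqrt(247) / 13 - 4608 / 7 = -1354.64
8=8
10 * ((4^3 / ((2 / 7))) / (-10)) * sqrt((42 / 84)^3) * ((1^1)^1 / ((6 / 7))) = -196 * sqrt(2) / 3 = -92.40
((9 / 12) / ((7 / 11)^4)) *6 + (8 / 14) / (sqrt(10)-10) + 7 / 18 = 599992 / 21609-2 *sqrt(10) / 315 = 27.75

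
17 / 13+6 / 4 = 73 / 26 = 2.81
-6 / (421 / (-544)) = 3264 / 421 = 7.75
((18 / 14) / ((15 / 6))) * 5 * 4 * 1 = 72 / 7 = 10.29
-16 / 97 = -0.16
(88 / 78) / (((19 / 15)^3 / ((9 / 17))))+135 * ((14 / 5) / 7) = 82300806 / 1515839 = 54.29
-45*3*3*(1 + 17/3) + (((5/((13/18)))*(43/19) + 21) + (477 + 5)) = -538789/247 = -2181.33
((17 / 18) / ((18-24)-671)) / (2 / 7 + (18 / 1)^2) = -119 / 27662220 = -0.00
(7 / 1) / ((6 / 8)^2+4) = 112 / 73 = 1.53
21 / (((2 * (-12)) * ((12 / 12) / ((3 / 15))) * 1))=-7 / 40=-0.18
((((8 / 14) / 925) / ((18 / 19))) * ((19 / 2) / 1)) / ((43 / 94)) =33934 / 2505825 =0.01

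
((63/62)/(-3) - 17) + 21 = 3.66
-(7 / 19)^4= -0.02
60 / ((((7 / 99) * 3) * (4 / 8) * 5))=792 / 7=113.14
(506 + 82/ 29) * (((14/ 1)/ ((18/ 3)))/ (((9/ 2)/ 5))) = 1032920/ 783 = 1319.18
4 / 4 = 1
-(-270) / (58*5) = 27 / 29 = 0.93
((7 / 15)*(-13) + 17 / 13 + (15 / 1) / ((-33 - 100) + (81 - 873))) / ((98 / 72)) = -413436 / 117845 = -3.51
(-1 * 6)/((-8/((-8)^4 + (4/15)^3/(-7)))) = 24191984/7875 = 3072.00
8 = 8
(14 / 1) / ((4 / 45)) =315 / 2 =157.50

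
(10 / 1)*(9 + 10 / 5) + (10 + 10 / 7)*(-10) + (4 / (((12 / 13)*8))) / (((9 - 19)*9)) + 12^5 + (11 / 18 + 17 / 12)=3762305609 / 15120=248829.74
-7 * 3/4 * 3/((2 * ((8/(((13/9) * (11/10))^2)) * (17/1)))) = -143143/979200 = -0.15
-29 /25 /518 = -0.00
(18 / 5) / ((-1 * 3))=-6 / 5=-1.20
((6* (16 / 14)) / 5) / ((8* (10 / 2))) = 6 / 175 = 0.03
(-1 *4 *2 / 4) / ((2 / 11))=-11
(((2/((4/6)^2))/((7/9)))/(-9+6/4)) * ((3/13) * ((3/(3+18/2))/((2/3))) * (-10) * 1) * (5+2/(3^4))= 1221/364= 3.35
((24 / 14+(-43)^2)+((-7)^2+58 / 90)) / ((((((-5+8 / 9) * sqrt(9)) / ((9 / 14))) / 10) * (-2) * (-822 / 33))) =-19754229 / 993524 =-19.88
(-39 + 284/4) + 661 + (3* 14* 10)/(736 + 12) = 129696/187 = 693.56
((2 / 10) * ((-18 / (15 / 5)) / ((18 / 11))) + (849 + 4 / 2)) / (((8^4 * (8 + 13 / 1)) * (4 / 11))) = 10021 / 368640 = 0.03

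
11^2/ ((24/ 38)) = 2299/ 12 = 191.58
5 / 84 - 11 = -919 / 84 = -10.94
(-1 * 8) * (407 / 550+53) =-10748 / 25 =-429.92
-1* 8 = -8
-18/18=-1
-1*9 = -9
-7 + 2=-5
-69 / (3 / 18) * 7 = -2898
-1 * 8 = -8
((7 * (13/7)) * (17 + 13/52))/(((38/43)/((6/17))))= 115713/1292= 89.56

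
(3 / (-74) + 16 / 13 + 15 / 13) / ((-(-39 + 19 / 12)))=13530 / 215969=0.06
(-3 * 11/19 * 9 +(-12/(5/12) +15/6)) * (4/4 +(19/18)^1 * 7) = -1203017/3420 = -351.76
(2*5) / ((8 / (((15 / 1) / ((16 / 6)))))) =225 / 32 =7.03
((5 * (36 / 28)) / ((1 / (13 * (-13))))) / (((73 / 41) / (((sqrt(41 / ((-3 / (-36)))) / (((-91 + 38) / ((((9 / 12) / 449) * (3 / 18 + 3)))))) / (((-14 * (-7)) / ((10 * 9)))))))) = 266593275 * sqrt(123) / 2383412332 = 1.24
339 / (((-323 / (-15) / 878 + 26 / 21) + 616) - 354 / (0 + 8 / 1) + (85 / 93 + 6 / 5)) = 1937649420 / 3287297113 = 0.59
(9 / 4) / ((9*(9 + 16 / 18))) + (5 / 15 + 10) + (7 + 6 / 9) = 6417 / 356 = 18.03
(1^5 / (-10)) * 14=-1.40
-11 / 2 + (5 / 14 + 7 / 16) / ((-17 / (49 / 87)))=-130775 / 23664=-5.53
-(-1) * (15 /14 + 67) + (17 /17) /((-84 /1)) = 5717 /84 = 68.06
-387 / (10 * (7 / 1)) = -387 / 70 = -5.53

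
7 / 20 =0.35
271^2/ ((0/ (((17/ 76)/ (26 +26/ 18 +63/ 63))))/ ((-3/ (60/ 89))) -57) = -73441/ 57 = -1288.44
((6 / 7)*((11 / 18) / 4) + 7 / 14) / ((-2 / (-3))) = 53 / 56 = 0.95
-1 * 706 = -706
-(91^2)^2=-68574961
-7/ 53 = -0.13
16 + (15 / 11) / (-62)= 10897 / 682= 15.98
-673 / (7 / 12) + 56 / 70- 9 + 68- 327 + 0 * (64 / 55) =-49732 / 35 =-1420.91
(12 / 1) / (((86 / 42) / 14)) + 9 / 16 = 56835 / 688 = 82.61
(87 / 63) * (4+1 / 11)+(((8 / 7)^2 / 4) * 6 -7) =0.61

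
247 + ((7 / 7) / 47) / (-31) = 359878 / 1457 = 247.00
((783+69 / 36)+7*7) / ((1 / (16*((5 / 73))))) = 200140 / 219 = 913.88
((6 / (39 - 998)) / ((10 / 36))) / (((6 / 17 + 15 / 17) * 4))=-153 / 33565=-0.00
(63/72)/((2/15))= 6.56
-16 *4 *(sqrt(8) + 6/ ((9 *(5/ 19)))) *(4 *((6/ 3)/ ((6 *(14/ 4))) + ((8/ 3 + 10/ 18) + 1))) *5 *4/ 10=-278528 *sqrt(2)/ 63 - 5292032/ 945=-11852.38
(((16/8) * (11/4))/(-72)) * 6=-11/24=-0.46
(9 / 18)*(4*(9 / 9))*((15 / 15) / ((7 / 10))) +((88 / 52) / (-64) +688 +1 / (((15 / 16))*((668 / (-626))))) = 5032014347 / 7294560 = 689.83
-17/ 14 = -1.21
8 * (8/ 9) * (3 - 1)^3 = 56.89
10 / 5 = 2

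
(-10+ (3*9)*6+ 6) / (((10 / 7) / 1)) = 553 / 5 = 110.60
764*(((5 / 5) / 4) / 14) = 191 / 14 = 13.64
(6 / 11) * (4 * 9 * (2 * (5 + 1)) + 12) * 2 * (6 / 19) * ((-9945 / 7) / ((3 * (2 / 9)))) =-476882640 / 1463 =-325962.16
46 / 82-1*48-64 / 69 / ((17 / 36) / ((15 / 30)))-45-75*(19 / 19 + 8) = -12318559 / 16031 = -768.42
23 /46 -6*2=-23 /2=-11.50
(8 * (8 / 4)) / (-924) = -4 / 231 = -0.02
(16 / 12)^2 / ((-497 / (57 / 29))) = -304 / 43239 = -0.01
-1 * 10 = -10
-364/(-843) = 364/843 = 0.43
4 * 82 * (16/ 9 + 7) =25912/ 9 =2879.11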